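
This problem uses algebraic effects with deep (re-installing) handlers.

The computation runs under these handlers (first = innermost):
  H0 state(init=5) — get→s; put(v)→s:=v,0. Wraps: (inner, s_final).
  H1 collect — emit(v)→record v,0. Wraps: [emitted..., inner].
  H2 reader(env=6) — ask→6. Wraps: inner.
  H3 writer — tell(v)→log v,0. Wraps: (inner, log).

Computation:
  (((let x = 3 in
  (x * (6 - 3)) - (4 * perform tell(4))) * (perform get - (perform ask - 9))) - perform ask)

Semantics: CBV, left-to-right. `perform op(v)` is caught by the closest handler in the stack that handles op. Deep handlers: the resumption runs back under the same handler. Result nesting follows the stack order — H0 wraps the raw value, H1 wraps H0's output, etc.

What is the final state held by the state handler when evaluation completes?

Evaluation trace:
tell(4) @ H3 ⇒ log+=4
get @ H0 ⇒ 5
ask @ H2 ⇒ 6
ask @ H2 ⇒ 6
H0 returns (66, 5)
H1 returns [(66, 5)]
H2 returns [(66, 5)]
H3 returns ([(66, 5)], (4))
= ([(66, 5)], (4))

Answer: 5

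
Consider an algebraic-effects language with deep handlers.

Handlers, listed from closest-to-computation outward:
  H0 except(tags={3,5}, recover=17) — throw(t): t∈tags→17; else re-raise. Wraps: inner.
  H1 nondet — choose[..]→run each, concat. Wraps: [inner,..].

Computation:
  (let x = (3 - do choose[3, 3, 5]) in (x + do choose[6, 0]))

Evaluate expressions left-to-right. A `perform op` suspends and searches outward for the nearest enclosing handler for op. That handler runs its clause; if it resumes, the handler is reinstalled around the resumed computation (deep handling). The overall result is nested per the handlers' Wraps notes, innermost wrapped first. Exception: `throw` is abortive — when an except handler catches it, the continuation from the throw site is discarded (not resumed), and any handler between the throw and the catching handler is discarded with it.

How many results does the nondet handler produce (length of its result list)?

Answer: 6

Working:
choose[3, 3, 5] @ H1
  branch[0] choose=3:
    choose[6, 0] @ H1
      branch[0] choose=6:
        H0 returns 6
        H1 returns [6]
      branch[1] choose=0:
        H0 returns 0
        H1 returns [0]
  branch[1] choose=3:
    choose[6, 0] @ H1
      branch[0] choose=6:
        H0 returns 6
        H1 returns [6]
      branch[1] choose=0:
        H0 returns 0
        H1 returns [0]
  branch[2] choose=5:
    choose[6, 0] @ H1
      branch[0] choose=6:
        H0 returns 4
        H1 returns [4]
      branch[1] choose=0:
        H0 returns -2
        H1 returns [-2]
= [6, 0, 6, 0, 4, -2]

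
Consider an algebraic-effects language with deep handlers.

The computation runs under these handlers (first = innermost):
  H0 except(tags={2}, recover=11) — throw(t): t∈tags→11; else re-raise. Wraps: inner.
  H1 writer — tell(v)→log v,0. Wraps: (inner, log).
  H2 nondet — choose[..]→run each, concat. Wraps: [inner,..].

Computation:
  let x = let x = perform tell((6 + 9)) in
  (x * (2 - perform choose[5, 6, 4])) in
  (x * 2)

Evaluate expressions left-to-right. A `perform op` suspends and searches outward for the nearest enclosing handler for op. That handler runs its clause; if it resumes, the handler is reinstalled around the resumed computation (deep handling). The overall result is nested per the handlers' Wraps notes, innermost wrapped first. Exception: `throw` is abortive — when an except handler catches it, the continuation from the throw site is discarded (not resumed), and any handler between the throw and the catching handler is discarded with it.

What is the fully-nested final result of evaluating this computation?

Answer: [(0, (15)), (0, (15)), (0, (15))]

Working:
tell(15) @ H1 ⇒ log+=15
choose[5, 6, 4] @ H2
  branch[0] choose=5:
    H0 returns 0
    H1 returns (0, (15))
    H2 returns [(0, (15))]
  branch[1] choose=6:
    H0 returns 0
    H1 returns (0, (15))
    H2 returns [(0, (15))]
  branch[2] choose=4:
    H0 returns 0
    H1 returns (0, (15))
    H2 returns [(0, (15))]
= [(0, (15)), (0, (15)), (0, (15))]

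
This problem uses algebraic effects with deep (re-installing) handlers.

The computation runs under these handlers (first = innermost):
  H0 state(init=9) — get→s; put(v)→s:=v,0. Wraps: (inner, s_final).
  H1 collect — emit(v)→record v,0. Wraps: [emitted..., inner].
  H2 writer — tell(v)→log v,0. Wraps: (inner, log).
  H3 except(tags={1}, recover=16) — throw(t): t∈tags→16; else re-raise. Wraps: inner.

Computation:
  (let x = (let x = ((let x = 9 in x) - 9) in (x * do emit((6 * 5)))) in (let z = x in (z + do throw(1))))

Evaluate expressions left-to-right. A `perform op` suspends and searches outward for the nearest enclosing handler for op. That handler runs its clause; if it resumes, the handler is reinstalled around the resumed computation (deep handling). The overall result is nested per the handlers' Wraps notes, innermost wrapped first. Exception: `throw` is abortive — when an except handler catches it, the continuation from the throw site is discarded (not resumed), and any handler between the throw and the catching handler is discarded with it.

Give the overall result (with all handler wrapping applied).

Answer: 16

Working:
emit(30) @ H1 ⇒ out+=30
throw(1) @ H3 caught ⇒ 16
= 16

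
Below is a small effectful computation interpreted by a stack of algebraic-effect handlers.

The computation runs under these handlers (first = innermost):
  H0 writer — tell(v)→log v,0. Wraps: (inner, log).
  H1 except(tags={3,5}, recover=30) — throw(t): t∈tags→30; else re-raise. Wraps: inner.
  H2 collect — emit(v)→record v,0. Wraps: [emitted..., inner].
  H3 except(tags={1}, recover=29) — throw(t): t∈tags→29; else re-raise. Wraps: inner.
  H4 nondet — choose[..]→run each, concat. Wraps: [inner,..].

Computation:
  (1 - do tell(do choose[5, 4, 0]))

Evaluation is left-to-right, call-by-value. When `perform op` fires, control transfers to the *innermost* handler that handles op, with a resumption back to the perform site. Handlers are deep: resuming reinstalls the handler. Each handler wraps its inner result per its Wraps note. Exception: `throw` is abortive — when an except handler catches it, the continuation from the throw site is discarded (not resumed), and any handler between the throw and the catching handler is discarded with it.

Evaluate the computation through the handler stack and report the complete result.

Answer: [[(1, (5))], [(1, (4))], [(1, (0))]]

Working:
choose[5, 4, 0] @ H4
  branch[0] choose=5:
    tell(5) @ H0 ⇒ log+=5
    H0 returns (1, (5))
    H1 returns (1, (5))
    H2 returns [(1, (5))]
    H3 returns [(1, (5))]
    H4 returns [[(1, (5))]]
  branch[1] choose=4:
    tell(4) @ H0 ⇒ log+=4
    H0 returns (1, (4))
    H1 returns (1, (4))
    H2 returns [(1, (4))]
    H3 returns [(1, (4))]
    H4 returns [[(1, (4))]]
  branch[2] choose=0:
    tell(0) @ H0 ⇒ log+=0
    H0 returns (1, (0))
    H1 returns (1, (0))
    H2 returns [(1, (0))]
    H3 returns [(1, (0))]
    H4 returns [[(1, (0))]]
= [[(1, (5))], [(1, (4))], [(1, (0))]]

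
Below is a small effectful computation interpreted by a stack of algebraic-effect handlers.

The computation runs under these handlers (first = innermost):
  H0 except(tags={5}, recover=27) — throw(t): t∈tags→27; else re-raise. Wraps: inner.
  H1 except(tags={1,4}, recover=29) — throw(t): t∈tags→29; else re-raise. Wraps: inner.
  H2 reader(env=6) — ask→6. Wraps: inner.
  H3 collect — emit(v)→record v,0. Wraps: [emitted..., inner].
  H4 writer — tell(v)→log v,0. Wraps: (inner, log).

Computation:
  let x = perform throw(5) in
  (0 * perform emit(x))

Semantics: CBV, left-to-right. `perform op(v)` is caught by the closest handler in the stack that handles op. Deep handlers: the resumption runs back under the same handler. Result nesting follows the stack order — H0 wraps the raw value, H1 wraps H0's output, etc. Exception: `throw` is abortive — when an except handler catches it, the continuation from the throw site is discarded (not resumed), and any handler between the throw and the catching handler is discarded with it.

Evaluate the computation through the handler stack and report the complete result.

Answer: ([27], ())

Step-by-step:
throw(5) @ H0 caught ⇒ 27
H1 returns 27
H2 returns 27
H3 returns [27]
H4 returns ([27], ())
= ([27], ())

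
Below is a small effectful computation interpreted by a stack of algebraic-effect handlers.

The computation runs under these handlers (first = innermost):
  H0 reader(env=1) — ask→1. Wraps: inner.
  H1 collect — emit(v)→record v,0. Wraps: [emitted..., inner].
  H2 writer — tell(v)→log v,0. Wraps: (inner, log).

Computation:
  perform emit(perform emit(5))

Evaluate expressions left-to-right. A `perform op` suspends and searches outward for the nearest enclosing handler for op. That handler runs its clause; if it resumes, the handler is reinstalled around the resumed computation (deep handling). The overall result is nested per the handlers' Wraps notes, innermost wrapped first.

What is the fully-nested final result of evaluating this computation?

Answer: ([5, 0, 0], ())

Step-by-step:
emit(5) @ H1 ⇒ out+=5
emit(0) @ H1 ⇒ out+=0
H0 returns 0
H1 returns [5, 0, 0]
H2 returns ([5, 0, 0], ())
= ([5, 0, 0], ())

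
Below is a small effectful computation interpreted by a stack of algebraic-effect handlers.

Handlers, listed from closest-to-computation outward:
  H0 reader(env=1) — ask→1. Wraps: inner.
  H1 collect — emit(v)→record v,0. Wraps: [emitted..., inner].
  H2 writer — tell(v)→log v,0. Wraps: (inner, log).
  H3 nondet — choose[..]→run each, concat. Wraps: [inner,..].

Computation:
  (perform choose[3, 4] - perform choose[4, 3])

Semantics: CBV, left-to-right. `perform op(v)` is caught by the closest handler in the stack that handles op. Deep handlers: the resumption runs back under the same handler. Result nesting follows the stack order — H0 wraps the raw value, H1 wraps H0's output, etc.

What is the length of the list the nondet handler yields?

Answer: 4

Working:
choose[3, 4] @ H3
  branch[0] choose=3:
    choose[4, 3] @ H3
      branch[0] choose=4:
        H0 returns -1
        H1 returns [-1]
        H2 returns ([-1], ())
        H3 returns [([-1], ())]
      branch[1] choose=3:
        H0 returns 0
        H1 returns [0]
        H2 returns ([0], ())
        H3 returns [([0], ())]
  branch[1] choose=4:
    choose[4, 3] @ H3
      branch[0] choose=4:
        H0 returns 0
        H1 returns [0]
        H2 returns ([0], ())
        H3 returns [([0], ())]
      branch[1] choose=3:
        H0 returns 1
        H1 returns [1]
        H2 returns ([1], ())
        H3 returns [([1], ())]
= [([-1], ()), ([0], ()), ([0], ()), ([1], ())]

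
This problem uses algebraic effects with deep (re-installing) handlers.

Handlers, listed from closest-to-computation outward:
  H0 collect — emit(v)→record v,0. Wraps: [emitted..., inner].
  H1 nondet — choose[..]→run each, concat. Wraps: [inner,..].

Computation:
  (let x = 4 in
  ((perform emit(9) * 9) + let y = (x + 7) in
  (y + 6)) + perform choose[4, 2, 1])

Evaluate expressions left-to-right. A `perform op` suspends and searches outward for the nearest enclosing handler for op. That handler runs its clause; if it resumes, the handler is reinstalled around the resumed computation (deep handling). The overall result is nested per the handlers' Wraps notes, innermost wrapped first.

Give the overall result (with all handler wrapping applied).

Answer: [[9, 21], [9, 19], [9, 18]]

Working:
emit(9) @ H0 ⇒ out+=9
choose[4, 2, 1] @ H1
  branch[0] choose=4:
    H0 returns [9, 21]
    H1 returns [[9, 21]]
  branch[1] choose=2:
    H0 returns [9, 19]
    H1 returns [[9, 19]]
  branch[2] choose=1:
    H0 returns [9, 18]
    H1 returns [[9, 18]]
= [[9, 21], [9, 19], [9, 18]]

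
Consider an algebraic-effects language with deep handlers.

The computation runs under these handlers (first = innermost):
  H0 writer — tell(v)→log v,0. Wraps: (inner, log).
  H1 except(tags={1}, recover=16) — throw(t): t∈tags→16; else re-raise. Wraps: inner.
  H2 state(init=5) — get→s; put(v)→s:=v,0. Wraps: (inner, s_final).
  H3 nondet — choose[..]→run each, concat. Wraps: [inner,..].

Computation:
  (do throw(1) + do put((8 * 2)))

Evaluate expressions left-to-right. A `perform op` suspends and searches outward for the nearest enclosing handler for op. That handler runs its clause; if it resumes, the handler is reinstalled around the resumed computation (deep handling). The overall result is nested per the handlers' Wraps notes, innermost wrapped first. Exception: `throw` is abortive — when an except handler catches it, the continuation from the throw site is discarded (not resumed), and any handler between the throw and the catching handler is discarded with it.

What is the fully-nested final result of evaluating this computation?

Answer: [(16, 5)]

Working:
throw(1) @ H1 caught ⇒ 16
H2 returns (16, 5)
H3 returns [(16, 5)]
= [(16, 5)]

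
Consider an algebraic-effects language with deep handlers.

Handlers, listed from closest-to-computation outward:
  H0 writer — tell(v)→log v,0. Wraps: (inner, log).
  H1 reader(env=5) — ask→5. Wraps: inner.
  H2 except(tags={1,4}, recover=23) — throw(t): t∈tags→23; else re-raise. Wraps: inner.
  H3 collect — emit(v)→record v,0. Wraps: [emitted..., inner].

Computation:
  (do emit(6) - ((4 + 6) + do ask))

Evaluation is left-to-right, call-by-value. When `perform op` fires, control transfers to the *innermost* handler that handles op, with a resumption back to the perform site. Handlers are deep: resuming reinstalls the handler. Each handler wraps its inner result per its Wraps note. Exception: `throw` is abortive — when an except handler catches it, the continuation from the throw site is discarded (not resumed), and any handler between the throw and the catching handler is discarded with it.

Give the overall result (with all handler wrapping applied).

Answer: [6, (-15, ())]

Working:
emit(6) @ H3 ⇒ out+=6
ask @ H1 ⇒ 5
H0 returns (-15, ())
H1 returns (-15, ())
H2 returns (-15, ())
H3 returns [6, (-15, ())]
= [6, (-15, ())]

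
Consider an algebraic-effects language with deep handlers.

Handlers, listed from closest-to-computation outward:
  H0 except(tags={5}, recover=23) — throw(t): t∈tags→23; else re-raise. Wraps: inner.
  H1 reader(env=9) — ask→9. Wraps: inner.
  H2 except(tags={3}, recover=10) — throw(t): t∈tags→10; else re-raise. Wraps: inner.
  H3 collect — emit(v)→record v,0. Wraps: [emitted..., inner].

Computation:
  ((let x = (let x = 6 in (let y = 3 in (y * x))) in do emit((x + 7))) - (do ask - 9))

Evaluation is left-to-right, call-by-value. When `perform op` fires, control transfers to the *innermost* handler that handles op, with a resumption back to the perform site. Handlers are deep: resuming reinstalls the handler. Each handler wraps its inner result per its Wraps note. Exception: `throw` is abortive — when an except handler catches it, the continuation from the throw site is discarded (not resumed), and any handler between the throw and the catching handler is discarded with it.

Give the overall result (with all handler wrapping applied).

Working:
emit(25) @ H3 ⇒ out+=25
ask @ H1 ⇒ 9
H0 returns 0
H1 returns 0
H2 returns 0
H3 returns [25, 0]
= [25, 0]

Answer: [25, 0]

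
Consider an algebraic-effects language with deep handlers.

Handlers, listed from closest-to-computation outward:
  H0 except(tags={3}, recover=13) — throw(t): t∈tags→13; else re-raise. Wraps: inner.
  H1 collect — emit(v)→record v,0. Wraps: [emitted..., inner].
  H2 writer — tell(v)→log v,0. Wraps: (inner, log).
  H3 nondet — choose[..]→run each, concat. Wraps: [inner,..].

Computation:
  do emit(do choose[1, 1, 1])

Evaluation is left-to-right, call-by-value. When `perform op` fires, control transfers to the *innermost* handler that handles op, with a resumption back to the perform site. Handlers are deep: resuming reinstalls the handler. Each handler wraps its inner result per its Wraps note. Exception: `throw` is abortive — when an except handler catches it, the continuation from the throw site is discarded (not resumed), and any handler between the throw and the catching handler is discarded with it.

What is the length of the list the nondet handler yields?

Answer: 3

Step-by-step:
choose[1, 1, 1] @ H3
  branch[0] choose=1:
    emit(1) @ H1 ⇒ out+=1
    H0 returns 0
    H1 returns [1, 0]
    H2 returns ([1, 0], ())
    H3 returns [([1, 0], ())]
  branch[1] choose=1:
    emit(1) @ H1 ⇒ out+=1
    H0 returns 0
    H1 returns [1, 0]
    H2 returns ([1, 0], ())
    H3 returns [([1, 0], ())]
  branch[2] choose=1:
    emit(1) @ H1 ⇒ out+=1
    H0 returns 0
    H1 returns [1, 0]
    H2 returns ([1, 0], ())
    H3 returns [([1, 0], ())]
= [([1, 0], ()), ([1, 0], ()), ([1, 0], ())]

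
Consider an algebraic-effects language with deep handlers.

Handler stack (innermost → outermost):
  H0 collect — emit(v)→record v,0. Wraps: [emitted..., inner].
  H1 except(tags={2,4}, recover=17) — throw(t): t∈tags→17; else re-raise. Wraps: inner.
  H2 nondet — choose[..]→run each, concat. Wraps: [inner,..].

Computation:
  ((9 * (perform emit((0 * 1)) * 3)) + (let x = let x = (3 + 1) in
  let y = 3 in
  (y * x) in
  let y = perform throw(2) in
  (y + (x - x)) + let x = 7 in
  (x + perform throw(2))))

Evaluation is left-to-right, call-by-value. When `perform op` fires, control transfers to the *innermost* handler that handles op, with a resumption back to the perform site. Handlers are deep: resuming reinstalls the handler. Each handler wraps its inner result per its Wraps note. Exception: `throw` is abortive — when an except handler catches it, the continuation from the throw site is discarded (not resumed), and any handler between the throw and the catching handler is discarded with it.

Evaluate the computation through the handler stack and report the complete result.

Answer: [17]

Evaluation trace:
emit(0) @ H0 ⇒ out+=0
throw(2) @ H1 caught ⇒ 17
H2 returns [17]
= [17]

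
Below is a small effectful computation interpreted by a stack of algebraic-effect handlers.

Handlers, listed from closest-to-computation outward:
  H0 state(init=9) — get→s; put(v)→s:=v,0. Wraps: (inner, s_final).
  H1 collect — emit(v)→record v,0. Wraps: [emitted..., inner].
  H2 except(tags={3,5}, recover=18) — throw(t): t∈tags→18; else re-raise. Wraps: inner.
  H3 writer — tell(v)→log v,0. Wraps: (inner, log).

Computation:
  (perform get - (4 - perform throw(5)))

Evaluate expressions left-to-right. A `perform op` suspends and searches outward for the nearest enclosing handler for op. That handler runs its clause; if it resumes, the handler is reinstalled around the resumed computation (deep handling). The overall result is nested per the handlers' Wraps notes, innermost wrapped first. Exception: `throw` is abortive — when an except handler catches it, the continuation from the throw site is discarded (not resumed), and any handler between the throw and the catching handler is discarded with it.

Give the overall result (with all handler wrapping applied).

Evaluation trace:
get @ H0 ⇒ 9
throw(5) @ H2 caught ⇒ 18
H3 returns (18, ())
= (18, ())

Answer: (18, ())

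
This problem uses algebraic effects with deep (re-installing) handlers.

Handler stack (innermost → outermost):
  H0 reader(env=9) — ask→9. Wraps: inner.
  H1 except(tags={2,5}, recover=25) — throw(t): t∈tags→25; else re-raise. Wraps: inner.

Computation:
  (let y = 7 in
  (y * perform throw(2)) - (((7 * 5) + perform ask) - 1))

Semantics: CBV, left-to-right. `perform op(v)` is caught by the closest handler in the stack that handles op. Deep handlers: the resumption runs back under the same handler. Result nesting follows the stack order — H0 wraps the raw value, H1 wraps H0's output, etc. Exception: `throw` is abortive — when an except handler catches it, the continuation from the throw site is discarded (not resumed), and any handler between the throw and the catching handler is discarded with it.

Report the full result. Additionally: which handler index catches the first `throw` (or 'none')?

Evaluation trace:
throw(2) @ H1 caught ⇒ 25
= 25

Answer: 25 ; first throw caught by: H1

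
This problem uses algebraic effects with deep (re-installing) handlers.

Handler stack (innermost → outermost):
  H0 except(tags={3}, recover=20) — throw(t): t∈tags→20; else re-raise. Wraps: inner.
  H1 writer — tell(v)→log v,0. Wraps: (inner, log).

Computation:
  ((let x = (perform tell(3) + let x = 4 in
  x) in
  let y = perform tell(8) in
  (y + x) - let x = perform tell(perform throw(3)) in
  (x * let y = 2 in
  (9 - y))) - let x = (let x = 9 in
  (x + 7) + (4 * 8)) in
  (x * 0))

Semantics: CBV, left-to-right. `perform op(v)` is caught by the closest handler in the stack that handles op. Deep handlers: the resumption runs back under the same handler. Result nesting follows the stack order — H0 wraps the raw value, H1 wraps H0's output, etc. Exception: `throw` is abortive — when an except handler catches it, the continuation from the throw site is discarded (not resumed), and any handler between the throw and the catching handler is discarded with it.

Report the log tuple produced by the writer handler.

Working:
tell(3) @ H1 ⇒ log+=3
tell(8) @ H1 ⇒ log+=8
throw(3) @ H0 caught ⇒ 20
H1 returns (20, (3, 8))
= (20, (3, 8))

Answer: (3, 8)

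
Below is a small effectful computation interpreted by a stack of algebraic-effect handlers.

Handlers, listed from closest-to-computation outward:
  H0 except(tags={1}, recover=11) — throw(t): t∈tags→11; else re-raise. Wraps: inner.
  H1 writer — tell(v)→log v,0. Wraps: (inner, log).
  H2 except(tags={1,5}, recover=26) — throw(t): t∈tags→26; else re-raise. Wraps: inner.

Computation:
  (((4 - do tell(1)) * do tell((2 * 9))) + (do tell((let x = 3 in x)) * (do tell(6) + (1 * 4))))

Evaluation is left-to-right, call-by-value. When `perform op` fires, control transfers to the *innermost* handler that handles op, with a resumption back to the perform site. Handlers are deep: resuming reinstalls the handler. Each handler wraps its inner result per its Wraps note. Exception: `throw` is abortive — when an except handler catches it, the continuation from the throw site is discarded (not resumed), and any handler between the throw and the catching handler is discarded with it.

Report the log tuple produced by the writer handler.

Step-by-step:
tell(1) @ H1 ⇒ log+=1
tell(18) @ H1 ⇒ log+=18
tell(3) @ H1 ⇒ log+=3
tell(6) @ H1 ⇒ log+=6
H0 returns 0
H1 returns (0, (1, 18, 3, 6))
H2 returns (0, (1, 18, 3, 6))
= (0, (1, 18, 3, 6))

Answer: (1, 18, 3, 6)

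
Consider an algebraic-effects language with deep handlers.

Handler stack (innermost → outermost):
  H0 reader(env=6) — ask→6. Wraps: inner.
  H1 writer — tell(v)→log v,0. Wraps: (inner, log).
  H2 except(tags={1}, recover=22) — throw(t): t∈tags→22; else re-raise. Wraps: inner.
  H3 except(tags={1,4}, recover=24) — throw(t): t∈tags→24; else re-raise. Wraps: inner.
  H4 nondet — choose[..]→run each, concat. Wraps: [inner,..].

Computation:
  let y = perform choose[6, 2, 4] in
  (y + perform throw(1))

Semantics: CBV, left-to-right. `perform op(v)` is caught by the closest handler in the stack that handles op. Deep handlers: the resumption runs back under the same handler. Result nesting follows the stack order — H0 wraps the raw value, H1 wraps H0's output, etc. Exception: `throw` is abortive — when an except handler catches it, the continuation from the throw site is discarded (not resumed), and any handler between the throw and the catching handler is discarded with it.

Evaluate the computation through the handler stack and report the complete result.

Evaluation trace:
choose[6, 2, 4] @ H4
  branch[0] choose=6:
    throw(1) @ H2 caught ⇒ 22
    H3 returns 22
    H4 returns [22]
  branch[1] choose=2:
    throw(1) @ H2 caught ⇒ 22
    H3 returns 22
    H4 returns [22]
  branch[2] choose=4:
    throw(1) @ H2 caught ⇒ 22
    H3 returns 22
    H4 returns [22]
= [22, 22, 22]

Answer: [22, 22, 22]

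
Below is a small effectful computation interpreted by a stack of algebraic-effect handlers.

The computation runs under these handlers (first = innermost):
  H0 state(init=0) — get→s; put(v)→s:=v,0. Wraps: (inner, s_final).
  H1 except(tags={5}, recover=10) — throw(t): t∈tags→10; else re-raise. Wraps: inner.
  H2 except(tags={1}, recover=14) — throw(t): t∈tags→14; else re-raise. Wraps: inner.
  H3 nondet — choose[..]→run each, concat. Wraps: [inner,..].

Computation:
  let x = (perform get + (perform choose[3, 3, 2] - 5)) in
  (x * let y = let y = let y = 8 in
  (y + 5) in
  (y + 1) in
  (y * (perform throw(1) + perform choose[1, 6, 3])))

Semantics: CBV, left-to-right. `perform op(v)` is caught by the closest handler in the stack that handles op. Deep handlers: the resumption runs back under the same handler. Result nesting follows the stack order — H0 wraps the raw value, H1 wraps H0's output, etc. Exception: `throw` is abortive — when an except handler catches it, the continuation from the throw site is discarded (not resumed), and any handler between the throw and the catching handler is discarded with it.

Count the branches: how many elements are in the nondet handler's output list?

Working:
get @ H0 ⇒ 0
choose[3, 3, 2] @ H3
  branch[0] choose=3:
    throw(1) @ H1 re-raised
    throw(1) @ H2 caught ⇒ 14
    H3 returns [14]
  branch[1] choose=3:
    throw(1) @ H1 re-raised
    throw(1) @ H2 caught ⇒ 14
    H3 returns [14]
  branch[2] choose=2:
    throw(1) @ H1 re-raised
    throw(1) @ H2 caught ⇒ 14
    H3 returns [14]
= [14, 14, 14]

Answer: 3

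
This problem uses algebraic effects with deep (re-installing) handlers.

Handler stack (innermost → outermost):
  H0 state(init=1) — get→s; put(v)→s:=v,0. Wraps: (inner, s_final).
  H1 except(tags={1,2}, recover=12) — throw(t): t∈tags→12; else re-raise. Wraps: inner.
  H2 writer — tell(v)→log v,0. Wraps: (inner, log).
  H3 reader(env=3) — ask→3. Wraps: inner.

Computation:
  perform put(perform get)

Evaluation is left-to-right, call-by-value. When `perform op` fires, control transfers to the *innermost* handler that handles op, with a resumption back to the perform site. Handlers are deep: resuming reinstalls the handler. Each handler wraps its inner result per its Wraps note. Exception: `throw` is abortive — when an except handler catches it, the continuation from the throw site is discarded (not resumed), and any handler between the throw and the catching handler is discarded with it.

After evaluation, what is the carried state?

Step-by-step:
get @ H0 ⇒ 1
put(1) @ H0 ⇒ s:=1
H0 returns (0, 1)
H1 returns (0, 1)
H2 returns ((0, 1), ())
H3 returns ((0, 1), ())
= ((0, 1), ())

Answer: 1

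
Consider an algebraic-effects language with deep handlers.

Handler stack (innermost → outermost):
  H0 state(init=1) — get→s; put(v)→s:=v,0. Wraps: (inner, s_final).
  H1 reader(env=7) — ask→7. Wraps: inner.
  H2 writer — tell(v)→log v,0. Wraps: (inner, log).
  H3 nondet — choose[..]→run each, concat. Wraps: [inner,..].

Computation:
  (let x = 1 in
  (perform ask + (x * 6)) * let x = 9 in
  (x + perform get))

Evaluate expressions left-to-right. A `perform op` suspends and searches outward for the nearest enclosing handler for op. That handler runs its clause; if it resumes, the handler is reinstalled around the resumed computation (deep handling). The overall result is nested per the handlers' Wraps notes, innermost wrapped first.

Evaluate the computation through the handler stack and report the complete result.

Working:
ask @ H1 ⇒ 7
get @ H0 ⇒ 1
H0 returns (130, 1)
H1 returns (130, 1)
H2 returns ((130, 1), ())
H3 returns [((130, 1), ())]
= [((130, 1), ())]

Answer: [((130, 1), ())]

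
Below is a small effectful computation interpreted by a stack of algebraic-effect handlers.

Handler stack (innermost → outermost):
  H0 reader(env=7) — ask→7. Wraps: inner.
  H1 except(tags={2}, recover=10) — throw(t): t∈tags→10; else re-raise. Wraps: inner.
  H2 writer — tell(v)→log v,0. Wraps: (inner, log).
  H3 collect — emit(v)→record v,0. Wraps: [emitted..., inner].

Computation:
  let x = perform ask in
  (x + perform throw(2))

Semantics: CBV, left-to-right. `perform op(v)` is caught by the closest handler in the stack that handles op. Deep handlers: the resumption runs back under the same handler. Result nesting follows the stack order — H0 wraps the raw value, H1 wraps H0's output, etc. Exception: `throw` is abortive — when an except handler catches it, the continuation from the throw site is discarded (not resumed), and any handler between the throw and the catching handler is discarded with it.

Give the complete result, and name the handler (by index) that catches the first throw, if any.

Working:
ask @ H0 ⇒ 7
throw(2) @ H1 caught ⇒ 10
H2 returns (10, ())
H3 returns [(10, ())]
= [(10, ())]

Answer: [(10, ())] ; first throw caught by: H1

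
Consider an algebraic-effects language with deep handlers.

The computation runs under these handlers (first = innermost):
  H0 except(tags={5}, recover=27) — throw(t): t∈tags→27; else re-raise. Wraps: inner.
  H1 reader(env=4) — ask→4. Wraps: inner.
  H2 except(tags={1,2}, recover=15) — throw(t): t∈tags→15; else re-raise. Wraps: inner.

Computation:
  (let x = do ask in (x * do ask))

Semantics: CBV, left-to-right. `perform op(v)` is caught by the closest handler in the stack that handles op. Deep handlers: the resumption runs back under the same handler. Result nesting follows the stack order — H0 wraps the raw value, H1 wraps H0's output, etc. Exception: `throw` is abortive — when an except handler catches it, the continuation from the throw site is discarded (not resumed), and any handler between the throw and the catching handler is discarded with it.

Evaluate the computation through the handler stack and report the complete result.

Answer: 16

Evaluation trace:
ask @ H1 ⇒ 4
ask @ H1 ⇒ 4
H0 returns 16
H1 returns 16
H2 returns 16
= 16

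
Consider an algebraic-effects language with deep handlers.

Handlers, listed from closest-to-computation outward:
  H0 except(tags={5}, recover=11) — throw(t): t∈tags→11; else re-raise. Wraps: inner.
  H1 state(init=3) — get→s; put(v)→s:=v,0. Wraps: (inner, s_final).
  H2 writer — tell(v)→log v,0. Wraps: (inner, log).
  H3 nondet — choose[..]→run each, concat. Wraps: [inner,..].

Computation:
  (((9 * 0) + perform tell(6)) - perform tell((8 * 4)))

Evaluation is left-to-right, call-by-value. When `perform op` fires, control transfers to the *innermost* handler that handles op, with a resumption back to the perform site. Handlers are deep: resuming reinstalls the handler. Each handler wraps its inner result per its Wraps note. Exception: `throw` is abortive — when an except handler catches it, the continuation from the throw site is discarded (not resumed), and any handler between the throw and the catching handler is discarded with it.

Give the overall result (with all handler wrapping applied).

Answer: [((0, 3), (6, 32))]

Working:
tell(6) @ H2 ⇒ log+=6
tell(32) @ H2 ⇒ log+=32
H0 returns 0
H1 returns (0, 3)
H2 returns ((0, 3), (6, 32))
H3 returns [((0, 3), (6, 32))]
= [((0, 3), (6, 32))]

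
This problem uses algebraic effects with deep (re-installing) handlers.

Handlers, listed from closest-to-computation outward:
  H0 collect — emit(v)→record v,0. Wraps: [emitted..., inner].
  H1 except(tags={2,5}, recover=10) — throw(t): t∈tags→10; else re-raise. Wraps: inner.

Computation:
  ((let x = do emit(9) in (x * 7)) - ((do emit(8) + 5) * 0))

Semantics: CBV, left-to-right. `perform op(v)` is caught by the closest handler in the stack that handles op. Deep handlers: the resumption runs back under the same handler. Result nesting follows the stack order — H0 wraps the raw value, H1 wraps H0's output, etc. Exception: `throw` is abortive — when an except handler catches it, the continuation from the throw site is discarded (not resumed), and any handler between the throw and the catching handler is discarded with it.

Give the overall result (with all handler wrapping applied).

Working:
emit(9) @ H0 ⇒ out+=9
emit(8) @ H0 ⇒ out+=8
H0 returns [9, 8, 0]
H1 returns [9, 8, 0]
= [9, 8, 0]

Answer: [9, 8, 0]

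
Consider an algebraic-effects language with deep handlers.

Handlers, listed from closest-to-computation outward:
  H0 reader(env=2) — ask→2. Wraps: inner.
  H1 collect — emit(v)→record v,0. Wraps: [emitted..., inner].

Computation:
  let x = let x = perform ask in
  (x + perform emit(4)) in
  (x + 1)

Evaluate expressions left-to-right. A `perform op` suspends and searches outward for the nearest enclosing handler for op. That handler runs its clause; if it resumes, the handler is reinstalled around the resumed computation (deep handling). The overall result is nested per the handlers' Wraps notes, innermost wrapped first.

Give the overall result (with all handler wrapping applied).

Answer: [4, 3]

Evaluation trace:
ask @ H0 ⇒ 2
emit(4) @ H1 ⇒ out+=4
H0 returns 3
H1 returns [4, 3]
= [4, 3]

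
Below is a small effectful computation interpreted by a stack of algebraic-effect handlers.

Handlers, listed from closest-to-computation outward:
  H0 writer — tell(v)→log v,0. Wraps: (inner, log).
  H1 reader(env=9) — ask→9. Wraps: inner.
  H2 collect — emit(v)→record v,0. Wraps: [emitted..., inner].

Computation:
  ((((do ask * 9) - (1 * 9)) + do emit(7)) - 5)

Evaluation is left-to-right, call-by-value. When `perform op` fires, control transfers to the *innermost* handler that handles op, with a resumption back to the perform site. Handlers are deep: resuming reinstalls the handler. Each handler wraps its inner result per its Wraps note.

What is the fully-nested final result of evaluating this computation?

Answer: [7, (67, ())]

Evaluation trace:
ask @ H1 ⇒ 9
emit(7) @ H2 ⇒ out+=7
H0 returns (67, ())
H1 returns (67, ())
H2 returns [7, (67, ())]
= [7, (67, ())]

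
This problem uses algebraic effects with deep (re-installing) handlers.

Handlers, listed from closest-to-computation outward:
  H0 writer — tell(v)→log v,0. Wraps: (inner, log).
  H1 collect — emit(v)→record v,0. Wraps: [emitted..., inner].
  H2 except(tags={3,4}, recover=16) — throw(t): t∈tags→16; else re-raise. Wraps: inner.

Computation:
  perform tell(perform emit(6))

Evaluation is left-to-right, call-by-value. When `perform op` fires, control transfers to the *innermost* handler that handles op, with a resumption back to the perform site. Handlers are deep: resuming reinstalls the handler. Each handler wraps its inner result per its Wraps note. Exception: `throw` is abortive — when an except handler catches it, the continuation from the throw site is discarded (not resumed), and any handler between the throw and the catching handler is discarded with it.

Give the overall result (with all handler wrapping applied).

Working:
emit(6) @ H1 ⇒ out+=6
tell(0) @ H0 ⇒ log+=0
H0 returns (0, (0))
H1 returns [6, (0, (0))]
H2 returns [6, (0, (0))]
= [6, (0, (0))]

Answer: [6, (0, (0))]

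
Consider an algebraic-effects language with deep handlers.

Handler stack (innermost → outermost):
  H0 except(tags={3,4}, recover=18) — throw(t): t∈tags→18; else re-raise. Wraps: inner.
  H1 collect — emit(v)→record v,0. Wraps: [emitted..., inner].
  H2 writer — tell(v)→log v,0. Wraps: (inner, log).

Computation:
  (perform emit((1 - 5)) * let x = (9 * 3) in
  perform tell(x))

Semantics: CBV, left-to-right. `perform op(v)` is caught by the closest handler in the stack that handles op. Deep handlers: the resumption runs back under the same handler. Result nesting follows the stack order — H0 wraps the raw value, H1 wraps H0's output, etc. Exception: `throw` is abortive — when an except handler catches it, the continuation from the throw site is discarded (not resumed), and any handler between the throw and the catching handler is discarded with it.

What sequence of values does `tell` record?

Working:
emit(-4) @ H1 ⇒ out+=-4
tell(27) @ H2 ⇒ log+=27
H0 returns 0
H1 returns [-4, 0]
H2 returns ([-4, 0], (27))
= ([-4, 0], (27))

Answer: (27)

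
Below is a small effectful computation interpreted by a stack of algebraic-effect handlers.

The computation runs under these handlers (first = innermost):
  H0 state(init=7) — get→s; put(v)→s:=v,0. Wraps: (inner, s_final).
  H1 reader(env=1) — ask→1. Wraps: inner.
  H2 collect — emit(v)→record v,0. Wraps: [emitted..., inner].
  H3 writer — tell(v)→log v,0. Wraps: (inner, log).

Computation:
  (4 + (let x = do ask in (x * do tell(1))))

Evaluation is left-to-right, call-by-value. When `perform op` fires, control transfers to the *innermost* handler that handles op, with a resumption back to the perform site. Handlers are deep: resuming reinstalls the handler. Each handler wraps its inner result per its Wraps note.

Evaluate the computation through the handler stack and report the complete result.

Answer: ([(4, 7)], (1))

Working:
ask @ H1 ⇒ 1
tell(1) @ H3 ⇒ log+=1
H0 returns (4, 7)
H1 returns (4, 7)
H2 returns [(4, 7)]
H3 returns ([(4, 7)], (1))
= ([(4, 7)], (1))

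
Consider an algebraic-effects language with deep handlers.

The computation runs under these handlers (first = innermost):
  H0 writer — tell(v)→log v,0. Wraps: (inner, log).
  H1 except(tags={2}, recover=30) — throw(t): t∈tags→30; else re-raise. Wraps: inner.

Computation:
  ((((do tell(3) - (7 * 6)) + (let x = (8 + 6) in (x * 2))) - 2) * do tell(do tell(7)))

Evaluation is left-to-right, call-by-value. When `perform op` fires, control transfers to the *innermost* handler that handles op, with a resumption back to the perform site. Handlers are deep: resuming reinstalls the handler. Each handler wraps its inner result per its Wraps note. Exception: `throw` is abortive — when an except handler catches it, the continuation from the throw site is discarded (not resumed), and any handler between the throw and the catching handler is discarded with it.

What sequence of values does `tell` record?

Answer: (3, 7, 0)

Step-by-step:
tell(3) @ H0 ⇒ log+=3
tell(7) @ H0 ⇒ log+=7
tell(0) @ H0 ⇒ log+=0
H0 returns (0, (3, 7, 0))
H1 returns (0, (3, 7, 0))
= (0, (3, 7, 0))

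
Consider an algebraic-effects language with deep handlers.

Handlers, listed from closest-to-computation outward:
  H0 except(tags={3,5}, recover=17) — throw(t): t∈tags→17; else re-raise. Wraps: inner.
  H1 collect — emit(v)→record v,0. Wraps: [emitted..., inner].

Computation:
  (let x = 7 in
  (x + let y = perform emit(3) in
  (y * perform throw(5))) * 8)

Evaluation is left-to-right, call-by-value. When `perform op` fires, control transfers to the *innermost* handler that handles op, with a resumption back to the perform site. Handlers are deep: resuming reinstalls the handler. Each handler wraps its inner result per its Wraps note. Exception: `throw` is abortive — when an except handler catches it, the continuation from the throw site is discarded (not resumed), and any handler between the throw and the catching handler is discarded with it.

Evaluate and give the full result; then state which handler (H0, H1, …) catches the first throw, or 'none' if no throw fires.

Answer: [3, 17] ; first throw caught by: H0

Step-by-step:
emit(3) @ H1 ⇒ out+=3
throw(5) @ H0 caught ⇒ 17
H1 returns [3, 17]
= [3, 17]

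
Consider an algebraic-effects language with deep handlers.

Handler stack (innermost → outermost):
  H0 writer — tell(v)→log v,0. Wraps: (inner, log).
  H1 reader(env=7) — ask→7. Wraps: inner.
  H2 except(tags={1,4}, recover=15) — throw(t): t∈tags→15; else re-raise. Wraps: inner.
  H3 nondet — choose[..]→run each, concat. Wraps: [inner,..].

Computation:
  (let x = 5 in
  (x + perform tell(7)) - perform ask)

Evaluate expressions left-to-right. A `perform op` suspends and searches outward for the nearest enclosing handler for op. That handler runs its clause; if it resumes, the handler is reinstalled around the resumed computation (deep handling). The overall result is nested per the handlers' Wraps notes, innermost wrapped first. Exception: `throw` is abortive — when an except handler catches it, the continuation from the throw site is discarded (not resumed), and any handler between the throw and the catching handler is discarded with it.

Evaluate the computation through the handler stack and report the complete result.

Answer: [(-2, (7))]

Working:
tell(7) @ H0 ⇒ log+=7
ask @ H1 ⇒ 7
H0 returns (-2, (7))
H1 returns (-2, (7))
H2 returns (-2, (7))
H3 returns [(-2, (7))]
= [(-2, (7))]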